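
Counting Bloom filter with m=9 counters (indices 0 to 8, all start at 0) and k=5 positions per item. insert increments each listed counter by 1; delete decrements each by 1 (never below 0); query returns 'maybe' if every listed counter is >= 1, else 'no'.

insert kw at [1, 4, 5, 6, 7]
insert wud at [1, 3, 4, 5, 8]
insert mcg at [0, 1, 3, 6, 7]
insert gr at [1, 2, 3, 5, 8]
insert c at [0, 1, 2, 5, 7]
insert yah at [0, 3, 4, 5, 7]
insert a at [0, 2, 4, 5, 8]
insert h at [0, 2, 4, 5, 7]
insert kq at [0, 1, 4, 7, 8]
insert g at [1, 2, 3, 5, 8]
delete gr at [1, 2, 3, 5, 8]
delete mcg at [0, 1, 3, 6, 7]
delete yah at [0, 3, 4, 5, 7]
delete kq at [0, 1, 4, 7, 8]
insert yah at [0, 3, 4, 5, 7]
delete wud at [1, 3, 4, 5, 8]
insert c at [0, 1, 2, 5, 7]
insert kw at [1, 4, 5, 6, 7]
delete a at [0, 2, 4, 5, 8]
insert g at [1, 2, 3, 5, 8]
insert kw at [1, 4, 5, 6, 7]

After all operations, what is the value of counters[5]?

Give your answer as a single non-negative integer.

Step 1: insert kw at [1, 4, 5, 6, 7] -> counters=[0,1,0,0,1,1,1,1,0]
Step 2: insert wud at [1, 3, 4, 5, 8] -> counters=[0,2,0,1,2,2,1,1,1]
Step 3: insert mcg at [0, 1, 3, 6, 7] -> counters=[1,3,0,2,2,2,2,2,1]
Step 4: insert gr at [1, 2, 3, 5, 8] -> counters=[1,4,1,3,2,3,2,2,2]
Step 5: insert c at [0, 1, 2, 5, 7] -> counters=[2,5,2,3,2,4,2,3,2]
Step 6: insert yah at [0, 3, 4, 5, 7] -> counters=[3,5,2,4,3,5,2,4,2]
Step 7: insert a at [0, 2, 4, 5, 8] -> counters=[4,5,3,4,4,6,2,4,3]
Step 8: insert h at [0, 2, 4, 5, 7] -> counters=[5,5,4,4,5,7,2,5,3]
Step 9: insert kq at [0, 1, 4, 7, 8] -> counters=[6,6,4,4,6,7,2,6,4]
Step 10: insert g at [1, 2, 3, 5, 8] -> counters=[6,7,5,5,6,8,2,6,5]
Step 11: delete gr at [1, 2, 3, 5, 8] -> counters=[6,6,4,4,6,7,2,6,4]
Step 12: delete mcg at [0, 1, 3, 6, 7] -> counters=[5,5,4,3,6,7,1,5,4]
Step 13: delete yah at [0, 3, 4, 5, 7] -> counters=[4,5,4,2,5,6,1,4,4]
Step 14: delete kq at [0, 1, 4, 7, 8] -> counters=[3,4,4,2,4,6,1,3,3]
Step 15: insert yah at [0, 3, 4, 5, 7] -> counters=[4,4,4,3,5,7,1,4,3]
Step 16: delete wud at [1, 3, 4, 5, 8] -> counters=[4,3,4,2,4,6,1,4,2]
Step 17: insert c at [0, 1, 2, 5, 7] -> counters=[5,4,5,2,4,7,1,5,2]
Step 18: insert kw at [1, 4, 5, 6, 7] -> counters=[5,5,5,2,5,8,2,6,2]
Step 19: delete a at [0, 2, 4, 5, 8] -> counters=[4,5,4,2,4,7,2,6,1]
Step 20: insert g at [1, 2, 3, 5, 8] -> counters=[4,6,5,3,4,8,2,6,2]
Step 21: insert kw at [1, 4, 5, 6, 7] -> counters=[4,7,5,3,5,9,3,7,2]
Final counters=[4,7,5,3,5,9,3,7,2] -> counters[5]=9

Answer: 9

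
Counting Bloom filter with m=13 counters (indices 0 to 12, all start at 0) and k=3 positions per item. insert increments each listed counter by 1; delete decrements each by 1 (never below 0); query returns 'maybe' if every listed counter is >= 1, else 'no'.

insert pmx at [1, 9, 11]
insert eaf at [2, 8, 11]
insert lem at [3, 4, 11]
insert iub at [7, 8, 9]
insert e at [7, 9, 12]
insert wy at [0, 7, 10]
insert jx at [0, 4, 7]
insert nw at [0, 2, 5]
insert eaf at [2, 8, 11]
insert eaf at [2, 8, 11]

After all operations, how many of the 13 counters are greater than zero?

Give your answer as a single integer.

Answer: 12

Derivation:
Step 1: insert pmx at [1, 9, 11] -> counters=[0,1,0,0,0,0,0,0,0,1,0,1,0]
Step 2: insert eaf at [2, 8, 11] -> counters=[0,1,1,0,0,0,0,0,1,1,0,2,0]
Step 3: insert lem at [3, 4, 11] -> counters=[0,1,1,1,1,0,0,0,1,1,0,3,0]
Step 4: insert iub at [7, 8, 9] -> counters=[0,1,1,1,1,0,0,1,2,2,0,3,0]
Step 5: insert e at [7, 9, 12] -> counters=[0,1,1,1,1,0,0,2,2,3,0,3,1]
Step 6: insert wy at [0, 7, 10] -> counters=[1,1,1,1,1,0,0,3,2,3,1,3,1]
Step 7: insert jx at [0, 4, 7] -> counters=[2,1,1,1,2,0,0,4,2,3,1,3,1]
Step 8: insert nw at [0, 2, 5] -> counters=[3,1,2,1,2,1,0,4,2,3,1,3,1]
Step 9: insert eaf at [2, 8, 11] -> counters=[3,1,3,1,2,1,0,4,3,3,1,4,1]
Step 10: insert eaf at [2, 8, 11] -> counters=[3,1,4,1,2,1,0,4,4,3,1,5,1]
Final counters=[3,1,4,1,2,1,0,4,4,3,1,5,1] -> 12 nonzero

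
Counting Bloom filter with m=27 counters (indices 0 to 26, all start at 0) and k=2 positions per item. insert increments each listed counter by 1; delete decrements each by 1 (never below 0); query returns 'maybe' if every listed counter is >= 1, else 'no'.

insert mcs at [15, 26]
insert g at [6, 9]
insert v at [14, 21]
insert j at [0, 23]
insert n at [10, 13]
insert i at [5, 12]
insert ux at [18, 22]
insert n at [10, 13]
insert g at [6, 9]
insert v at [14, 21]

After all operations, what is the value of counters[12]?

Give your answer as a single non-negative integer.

Answer: 1

Derivation:
Step 1: insert mcs at [15, 26] -> counters=[0,0,0,0,0,0,0,0,0,0,0,0,0,0,0,1,0,0,0,0,0,0,0,0,0,0,1]
Step 2: insert g at [6, 9] -> counters=[0,0,0,0,0,0,1,0,0,1,0,0,0,0,0,1,0,0,0,0,0,0,0,0,0,0,1]
Step 3: insert v at [14, 21] -> counters=[0,0,0,0,0,0,1,0,0,1,0,0,0,0,1,1,0,0,0,0,0,1,0,0,0,0,1]
Step 4: insert j at [0, 23] -> counters=[1,0,0,0,0,0,1,0,0,1,0,0,0,0,1,1,0,0,0,0,0,1,0,1,0,0,1]
Step 5: insert n at [10, 13] -> counters=[1,0,0,0,0,0,1,0,0,1,1,0,0,1,1,1,0,0,0,0,0,1,0,1,0,0,1]
Step 6: insert i at [5, 12] -> counters=[1,0,0,0,0,1,1,0,0,1,1,0,1,1,1,1,0,0,0,0,0,1,0,1,0,0,1]
Step 7: insert ux at [18, 22] -> counters=[1,0,0,0,0,1,1,0,0,1,1,0,1,1,1,1,0,0,1,0,0,1,1,1,0,0,1]
Step 8: insert n at [10, 13] -> counters=[1,0,0,0,0,1,1,0,0,1,2,0,1,2,1,1,0,0,1,0,0,1,1,1,0,0,1]
Step 9: insert g at [6, 9] -> counters=[1,0,0,0,0,1,2,0,0,2,2,0,1,2,1,1,0,0,1,0,0,1,1,1,0,0,1]
Step 10: insert v at [14, 21] -> counters=[1,0,0,0,0,1,2,0,0,2,2,0,1,2,2,1,0,0,1,0,0,2,1,1,0,0,1]
Final counters=[1,0,0,0,0,1,2,0,0,2,2,0,1,2,2,1,0,0,1,0,0,2,1,1,0,0,1] -> counters[12]=1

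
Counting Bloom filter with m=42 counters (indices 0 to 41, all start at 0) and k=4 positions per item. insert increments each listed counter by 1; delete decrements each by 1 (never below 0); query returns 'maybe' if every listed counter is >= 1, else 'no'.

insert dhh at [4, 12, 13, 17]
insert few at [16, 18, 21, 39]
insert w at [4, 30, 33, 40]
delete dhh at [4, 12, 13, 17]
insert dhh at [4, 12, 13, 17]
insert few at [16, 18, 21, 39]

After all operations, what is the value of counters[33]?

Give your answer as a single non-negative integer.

Step 1: insert dhh at [4, 12, 13, 17] -> counters=[0,0,0,0,1,0,0,0,0,0,0,0,1,1,0,0,0,1,0,0,0,0,0,0,0,0,0,0,0,0,0,0,0,0,0,0,0,0,0,0,0,0]
Step 2: insert few at [16, 18, 21, 39] -> counters=[0,0,0,0,1,0,0,0,0,0,0,0,1,1,0,0,1,1,1,0,0,1,0,0,0,0,0,0,0,0,0,0,0,0,0,0,0,0,0,1,0,0]
Step 3: insert w at [4, 30, 33, 40] -> counters=[0,0,0,0,2,0,0,0,0,0,0,0,1,1,0,0,1,1,1,0,0,1,0,0,0,0,0,0,0,0,1,0,0,1,0,0,0,0,0,1,1,0]
Step 4: delete dhh at [4, 12, 13, 17] -> counters=[0,0,0,0,1,0,0,0,0,0,0,0,0,0,0,0,1,0,1,0,0,1,0,0,0,0,0,0,0,0,1,0,0,1,0,0,0,0,0,1,1,0]
Step 5: insert dhh at [4, 12, 13, 17] -> counters=[0,0,0,0,2,0,0,0,0,0,0,0,1,1,0,0,1,1,1,0,0,1,0,0,0,0,0,0,0,0,1,0,0,1,0,0,0,0,0,1,1,0]
Step 6: insert few at [16, 18, 21, 39] -> counters=[0,0,0,0,2,0,0,0,0,0,0,0,1,1,0,0,2,1,2,0,0,2,0,0,0,0,0,0,0,0,1,0,0,1,0,0,0,0,0,2,1,0]
Final counters=[0,0,0,0,2,0,0,0,0,0,0,0,1,1,0,0,2,1,2,0,0,2,0,0,0,0,0,0,0,0,1,0,0,1,0,0,0,0,0,2,1,0] -> counters[33]=1

Answer: 1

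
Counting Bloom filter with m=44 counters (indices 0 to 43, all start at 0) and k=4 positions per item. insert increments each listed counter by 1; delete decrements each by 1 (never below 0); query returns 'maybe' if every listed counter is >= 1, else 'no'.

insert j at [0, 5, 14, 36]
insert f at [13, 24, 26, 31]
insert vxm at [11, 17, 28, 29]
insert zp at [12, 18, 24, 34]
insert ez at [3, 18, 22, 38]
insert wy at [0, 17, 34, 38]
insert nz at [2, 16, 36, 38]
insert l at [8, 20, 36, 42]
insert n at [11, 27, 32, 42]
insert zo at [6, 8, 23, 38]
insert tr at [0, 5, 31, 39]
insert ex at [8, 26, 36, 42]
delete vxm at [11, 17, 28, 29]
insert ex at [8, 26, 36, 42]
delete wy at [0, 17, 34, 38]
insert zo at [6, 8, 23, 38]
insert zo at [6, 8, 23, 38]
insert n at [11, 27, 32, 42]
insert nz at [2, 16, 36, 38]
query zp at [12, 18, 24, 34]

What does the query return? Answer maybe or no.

Step 1: insert j at [0, 5, 14, 36] -> counters=[1,0,0,0,0,1,0,0,0,0,0,0,0,0,1,0,0,0,0,0,0,0,0,0,0,0,0,0,0,0,0,0,0,0,0,0,1,0,0,0,0,0,0,0]
Step 2: insert f at [13, 24, 26, 31] -> counters=[1,0,0,0,0,1,0,0,0,0,0,0,0,1,1,0,0,0,0,0,0,0,0,0,1,0,1,0,0,0,0,1,0,0,0,0,1,0,0,0,0,0,0,0]
Step 3: insert vxm at [11, 17, 28, 29] -> counters=[1,0,0,0,0,1,0,0,0,0,0,1,0,1,1,0,0,1,0,0,0,0,0,0,1,0,1,0,1,1,0,1,0,0,0,0,1,0,0,0,0,0,0,0]
Step 4: insert zp at [12, 18, 24, 34] -> counters=[1,0,0,0,0,1,0,0,0,0,0,1,1,1,1,0,0,1,1,0,0,0,0,0,2,0,1,0,1,1,0,1,0,0,1,0,1,0,0,0,0,0,0,0]
Step 5: insert ez at [3, 18, 22, 38] -> counters=[1,0,0,1,0,1,0,0,0,0,0,1,1,1,1,0,0,1,2,0,0,0,1,0,2,0,1,0,1,1,0,1,0,0,1,0,1,0,1,0,0,0,0,0]
Step 6: insert wy at [0, 17, 34, 38] -> counters=[2,0,0,1,0,1,0,0,0,0,0,1,1,1,1,0,0,2,2,0,0,0,1,0,2,0,1,0,1,1,0,1,0,0,2,0,1,0,2,0,0,0,0,0]
Step 7: insert nz at [2, 16, 36, 38] -> counters=[2,0,1,1,0,1,0,0,0,0,0,1,1,1,1,0,1,2,2,0,0,0,1,0,2,0,1,0,1,1,0,1,0,0,2,0,2,0,3,0,0,0,0,0]
Step 8: insert l at [8, 20, 36, 42] -> counters=[2,0,1,1,0,1,0,0,1,0,0,1,1,1,1,0,1,2,2,0,1,0,1,0,2,0,1,0,1,1,0,1,0,0,2,0,3,0,3,0,0,0,1,0]
Step 9: insert n at [11, 27, 32, 42] -> counters=[2,0,1,1,0,1,0,0,1,0,0,2,1,1,1,0,1,2,2,0,1,0,1,0,2,0,1,1,1,1,0,1,1,0,2,0,3,0,3,0,0,0,2,0]
Step 10: insert zo at [6, 8, 23, 38] -> counters=[2,0,1,1,0,1,1,0,2,0,0,2,1,1,1,0,1,2,2,0,1,0,1,1,2,0,1,1,1,1,0,1,1,0,2,0,3,0,4,0,0,0,2,0]
Step 11: insert tr at [0, 5, 31, 39] -> counters=[3,0,1,1,0,2,1,0,2,0,0,2,1,1,1,0,1,2,2,0,1,0,1,1,2,0,1,1,1,1,0,2,1,0,2,0,3,0,4,1,0,0,2,0]
Step 12: insert ex at [8, 26, 36, 42] -> counters=[3,0,1,1,0,2,1,0,3,0,0,2,1,1,1,0,1,2,2,0,1,0,1,1,2,0,2,1,1,1,0,2,1,0,2,0,4,0,4,1,0,0,3,0]
Step 13: delete vxm at [11, 17, 28, 29] -> counters=[3,0,1,1,0,2,1,0,3,0,0,1,1,1,1,0,1,1,2,0,1,0,1,1,2,0,2,1,0,0,0,2,1,0,2,0,4,0,4,1,0,0,3,0]
Step 14: insert ex at [8, 26, 36, 42] -> counters=[3,0,1,1,0,2,1,0,4,0,0,1,1,1,1,0,1,1,2,0,1,0,1,1,2,0,3,1,0,0,0,2,1,0,2,0,5,0,4,1,0,0,4,0]
Step 15: delete wy at [0, 17, 34, 38] -> counters=[2,0,1,1,0,2,1,0,4,0,0,1,1,1,1,0,1,0,2,0,1,0,1,1,2,0,3,1,0,0,0,2,1,0,1,0,5,0,3,1,0,0,4,0]
Step 16: insert zo at [6, 8, 23, 38] -> counters=[2,0,1,1,0,2,2,0,5,0,0,1,1,1,1,0,1,0,2,0,1,0,1,2,2,0,3,1,0,0,0,2,1,0,1,0,5,0,4,1,0,0,4,0]
Step 17: insert zo at [6, 8, 23, 38] -> counters=[2,0,1,1,0,2,3,0,6,0,0,1,1,1,1,0,1,0,2,0,1,0,1,3,2,0,3,1,0,0,0,2,1,0,1,0,5,0,5,1,0,0,4,0]
Step 18: insert n at [11, 27, 32, 42] -> counters=[2,0,1,1,0,2,3,0,6,0,0,2,1,1,1,0,1,0,2,0,1,0,1,3,2,0,3,2,0,0,0,2,2,0,1,0,5,0,5,1,0,0,5,0]
Step 19: insert nz at [2, 16, 36, 38] -> counters=[2,0,2,1,0,2,3,0,6,0,0,2,1,1,1,0,2,0,2,0,1,0,1,3,2,0,3,2,0,0,0,2,2,0,1,0,6,0,6,1,0,0,5,0]
Query zp: check counters[12]=1 counters[18]=2 counters[24]=2 counters[34]=1 -> maybe

Answer: maybe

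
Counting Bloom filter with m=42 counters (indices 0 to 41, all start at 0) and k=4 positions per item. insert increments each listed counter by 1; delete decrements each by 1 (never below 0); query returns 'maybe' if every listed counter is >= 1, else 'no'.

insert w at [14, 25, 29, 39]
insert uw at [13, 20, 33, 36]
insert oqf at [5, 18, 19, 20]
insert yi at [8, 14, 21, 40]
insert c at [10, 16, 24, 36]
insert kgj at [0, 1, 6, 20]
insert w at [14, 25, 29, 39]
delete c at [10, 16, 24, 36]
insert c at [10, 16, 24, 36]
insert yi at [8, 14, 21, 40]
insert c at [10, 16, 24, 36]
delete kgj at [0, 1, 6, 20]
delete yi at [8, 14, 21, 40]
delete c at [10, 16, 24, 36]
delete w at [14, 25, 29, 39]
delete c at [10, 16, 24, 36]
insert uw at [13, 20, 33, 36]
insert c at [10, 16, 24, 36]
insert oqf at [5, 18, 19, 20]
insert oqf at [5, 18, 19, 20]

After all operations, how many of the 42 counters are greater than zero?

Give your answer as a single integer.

Answer: 17

Derivation:
Step 1: insert w at [14, 25, 29, 39] -> counters=[0,0,0,0,0,0,0,0,0,0,0,0,0,0,1,0,0,0,0,0,0,0,0,0,0,1,0,0,0,1,0,0,0,0,0,0,0,0,0,1,0,0]
Step 2: insert uw at [13, 20, 33, 36] -> counters=[0,0,0,0,0,0,0,0,0,0,0,0,0,1,1,0,0,0,0,0,1,0,0,0,0,1,0,0,0,1,0,0,0,1,0,0,1,0,0,1,0,0]
Step 3: insert oqf at [5, 18, 19, 20] -> counters=[0,0,0,0,0,1,0,0,0,0,0,0,0,1,1,0,0,0,1,1,2,0,0,0,0,1,0,0,0,1,0,0,0,1,0,0,1,0,0,1,0,0]
Step 4: insert yi at [8, 14, 21, 40] -> counters=[0,0,0,0,0,1,0,0,1,0,0,0,0,1,2,0,0,0,1,1,2,1,0,0,0,1,0,0,0,1,0,0,0,1,0,0,1,0,0,1,1,0]
Step 5: insert c at [10, 16, 24, 36] -> counters=[0,0,0,0,0,1,0,0,1,0,1,0,0,1,2,0,1,0,1,1,2,1,0,0,1,1,0,0,0,1,0,0,0,1,0,0,2,0,0,1,1,0]
Step 6: insert kgj at [0, 1, 6, 20] -> counters=[1,1,0,0,0,1,1,0,1,0,1,0,0,1,2,0,1,0,1,1,3,1,0,0,1,1,0,0,0,1,0,0,0,1,0,0,2,0,0,1,1,0]
Step 7: insert w at [14, 25, 29, 39] -> counters=[1,1,0,0,0,1,1,0,1,0,1,0,0,1,3,0,1,0,1,1,3,1,0,0,1,2,0,0,0,2,0,0,0,1,0,0,2,0,0,2,1,0]
Step 8: delete c at [10, 16, 24, 36] -> counters=[1,1,0,0,0,1,1,0,1,0,0,0,0,1,3,0,0,0,1,1,3,1,0,0,0,2,0,0,0,2,0,0,0,1,0,0,1,0,0,2,1,0]
Step 9: insert c at [10, 16, 24, 36] -> counters=[1,1,0,0,0,1,1,0,1,0,1,0,0,1,3,0,1,0,1,1,3,1,0,0,1,2,0,0,0,2,0,0,0,1,0,0,2,0,0,2,1,0]
Step 10: insert yi at [8, 14, 21, 40] -> counters=[1,1,0,0,0,1,1,0,2,0,1,0,0,1,4,0,1,0,1,1,3,2,0,0,1,2,0,0,0,2,0,0,0,1,0,0,2,0,0,2,2,0]
Step 11: insert c at [10, 16, 24, 36] -> counters=[1,1,0,0,0,1,1,0,2,0,2,0,0,1,4,0,2,0,1,1,3,2,0,0,2,2,0,0,0,2,0,0,0,1,0,0,3,0,0,2,2,0]
Step 12: delete kgj at [0, 1, 6, 20] -> counters=[0,0,0,0,0,1,0,0,2,0,2,0,0,1,4,0,2,0,1,1,2,2,0,0,2,2,0,0,0,2,0,0,0,1,0,0,3,0,0,2,2,0]
Step 13: delete yi at [8, 14, 21, 40] -> counters=[0,0,0,0,0,1,0,0,1,0,2,0,0,1,3,0,2,0,1,1,2,1,0,0,2,2,0,0,0,2,0,0,0,1,0,0,3,0,0,2,1,0]
Step 14: delete c at [10, 16, 24, 36] -> counters=[0,0,0,0,0,1,0,0,1,0,1,0,0,1,3,0,1,0,1,1,2,1,0,0,1,2,0,0,0,2,0,0,0,1,0,0,2,0,0,2,1,0]
Step 15: delete w at [14, 25, 29, 39] -> counters=[0,0,0,0,0,1,0,0,1,0,1,0,0,1,2,0,1,0,1,1,2,1,0,0,1,1,0,0,0,1,0,0,0,1,0,0,2,0,0,1,1,0]
Step 16: delete c at [10, 16, 24, 36] -> counters=[0,0,0,0,0,1,0,0,1,0,0,0,0,1,2,0,0,0,1,1,2,1,0,0,0,1,0,0,0,1,0,0,0,1,0,0,1,0,0,1,1,0]
Step 17: insert uw at [13, 20, 33, 36] -> counters=[0,0,0,0,0,1,0,0,1,0,0,0,0,2,2,0,0,0,1,1,3,1,0,0,0,1,0,0,0,1,0,0,0,2,0,0,2,0,0,1,1,0]
Step 18: insert c at [10, 16, 24, 36] -> counters=[0,0,0,0,0,1,0,0,1,0,1,0,0,2,2,0,1,0,1,1,3,1,0,0,1,1,0,0,0,1,0,0,0,2,0,0,3,0,0,1,1,0]
Step 19: insert oqf at [5, 18, 19, 20] -> counters=[0,0,0,0,0,2,0,0,1,0,1,0,0,2,2,0,1,0,2,2,4,1,0,0,1,1,0,0,0,1,0,0,0,2,0,0,3,0,0,1,1,0]
Step 20: insert oqf at [5, 18, 19, 20] -> counters=[0,0,0,0,0,3,0,0,1,0,1,0,0,2,2,0,1,0,3,3,5,1,0,0,1,1,0,0,0,1,0,0,0,2,0,0,3,0,0,1,1,0]
Final counters=[0,0,0,0,0,3,0,0,1,0,1,0,0,2,2,0,1,0,3,3,5,1,0,0,1,1,0,0,0,1,0,0,0,2,0,0,3,0,0,1,1,0] -> 17 nonzero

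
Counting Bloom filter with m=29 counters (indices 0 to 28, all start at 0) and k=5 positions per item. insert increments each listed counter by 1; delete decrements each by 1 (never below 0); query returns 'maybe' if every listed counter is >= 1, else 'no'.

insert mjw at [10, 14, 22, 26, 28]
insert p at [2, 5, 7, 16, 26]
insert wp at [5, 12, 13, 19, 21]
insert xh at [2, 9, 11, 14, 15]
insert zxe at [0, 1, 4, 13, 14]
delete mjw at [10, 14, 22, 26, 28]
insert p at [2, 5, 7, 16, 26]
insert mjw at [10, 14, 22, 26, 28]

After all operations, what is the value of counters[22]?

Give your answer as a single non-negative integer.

Step 1: insert mjw at [10, 14, 22, 26, 28] -> counters=[0,0,0,0,0,0,0,0,0,0,1,0,0,0,1,0,0,0,0,0,0,0,1,0,0,0,1,0,1]
Step 2: insert p at [2, 5, 7, 16, 26] -> counters=[0,0,1,0,0,1,0,1,0,0,1,0,0,0,1,0,1,0,0,0,0,0,1,0,0,0,2,0,1]
Step 3: insert wp at [5, 12, 13, 19, 21] -> counters=[0,0,1,0,0,2,0,1,0,0,1,0,1,1,1,0,1,0,0,1,0,1,1,0,0,0,2,0,1]
Step 4: insert xh at [2, 9, 11, 14, 15] -> counters=[0,0,2,0,0,2,0,1,0,1,1,1,1,1,2,1,1,0,0,1,0,1,1,0,0,0,2,0,1]
Step 5: insert zxe at [0, 1, 4, 13, 14] -> counters=[1,1,2,0,1,2,0,1,0,1,1,1,1,2,3,1,1,0,0,1,0,1,1,0,0,0,2,0,1]
Step 6: delete mjw at [10, 14, 22, 26, 28] -> counters=[1,1,2,0,1,2,0,1,0,1,0,1,1,2,2,1,1,0,0,1,0,1,0,0,0,0,1,0,0]
Step 7: insert p at [2, 5, 7, 16, 26] -> counters=[1,1,3,0,1,3,0,2,0,1,0,1,1,2,2,1,2,0,0,1,0,1,0,0,0,0,2,0,0]
Step 8: insert mjw at [10, 14, 22, 26, 28] -> counters=[1,1,3,0,1,3,0,2,0,1,1,1,1,2,3,1,2,0,0,1,0,1,1,0,0,0,3,0,1]
Final counters=[1,1,3,0,1,3,0,2,0,1,1,1,1,2,3,1,2,0,0,1,0,1,1,0,0,0,3,0,1] -> counters[22]=1

Answer: 1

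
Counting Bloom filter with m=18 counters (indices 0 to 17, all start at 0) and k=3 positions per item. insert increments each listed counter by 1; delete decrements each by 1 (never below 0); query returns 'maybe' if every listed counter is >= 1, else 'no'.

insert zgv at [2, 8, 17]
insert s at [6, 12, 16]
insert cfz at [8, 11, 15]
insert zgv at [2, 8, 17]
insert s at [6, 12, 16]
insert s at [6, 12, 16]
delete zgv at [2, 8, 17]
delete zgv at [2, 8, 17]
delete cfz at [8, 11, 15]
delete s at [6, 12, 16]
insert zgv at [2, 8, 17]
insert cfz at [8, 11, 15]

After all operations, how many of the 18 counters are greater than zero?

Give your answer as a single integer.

Step 1: insert zgv at [2, 8, 17] -> counters=[0,0,1,0,0,0,0,0,1,0,0,0,0,0,0,0,0,1]
Step 2: insert s at [6, 12, 16] -> counters=[0,0,1,0,0,0,1,0,1,0,0,0,1,0,0,0,1,1]
Step 3: insert cfz at [8, 11, 15] -> counters=[0,0,1,0,0,0,1,0,2,0,0,1,1,0,0,1,1,1]
Step 4: insert zgv at [2, 8, 17] -> counters=[0,0,2,0,0,0,1,0,3,0,0,1,1,0,0,1,1,2]
Step 5: insert s at [6, 12, 16] -> counters=[0,0,2,0,0,0,2,0,3,0,0,1,2,0,0,1,2,2]
Step 6: insert s at [6, 12, 16] -> counters=[0,0,2,0,0,0,3,0,3,0,0,1,3,0,0,1,3,2]
Step 7: delete zgv at [2, 8, 17] -> counters=[0,0,1,0,0,0,3,0,2,0,0,1,3,0,0,1,3,1]
Step 8: delete zgv at [2, 8, 17] -> counters=[0,0,0,0,0,0,3,0,1,0,0,1,3,0,0,1,3,0]
Step 9: delete cfz at [8, 11, 15] -> counters=[0,0,0,0,0,0,3,0,0,0,0,0,3,0,0,0,3,0]
Step 10: delete s at [6, 12, 16] -> counters=[0,0,0,0,0,0,2,0,0,0,0,0,2,0,0,0,2,0]
Step 11: insert zgv at [2, 8, 17] -> counters=[0,0,1,0,0,0,2,0,1,0,0,0,2,0,0,0,2,1]
Step 12: insert cfz at [8, 11, 15] -> counters=[0,0,1,0,0,0,2,0,2,0,0,1,2,0,0,1,2,1]
Final counters=[0,0,1,0,0,0,2,0,2,0,0,1,2,0,0,1,2,1] -> 8 nonzero

Answer: 8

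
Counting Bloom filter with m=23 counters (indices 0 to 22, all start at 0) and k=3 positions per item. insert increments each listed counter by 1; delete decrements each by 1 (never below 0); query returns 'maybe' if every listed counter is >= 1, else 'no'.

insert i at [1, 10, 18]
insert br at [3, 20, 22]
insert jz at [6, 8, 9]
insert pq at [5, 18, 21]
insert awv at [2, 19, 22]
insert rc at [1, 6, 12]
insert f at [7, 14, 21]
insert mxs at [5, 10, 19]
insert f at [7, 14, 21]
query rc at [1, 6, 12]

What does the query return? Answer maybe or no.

Step 1: insert i at [1, 10, 18] -> counters=[0,1,0,0,0,0,0,0,0,0,1,0,0,0,0,0,0,0,1,0,0,0,0]
Step 2: insert br at [3, 20, 22] -> counters=[0,1,0,1,0,0,0,0,0,0,1,0,0,0,0,0,0,0,1,0,1,0,1]
Step 3: insert jz at [6, 8, 9] -> counters=[0,1,0,1,0,0,1,0,1,1,1,0,0,0,0,0,0,0,1,0,1,0,1]
Step 4: insert pq at [5, 18, 21] -> counters=[0,1,0,1,0,1,1,0,1,1,1,0,0,0,0,0,0,0,2,0,1,1,1]
Step 5: insert awv at [2, 19, 22] -> counters=[0,1,1,1,0,1,1,0,1,1,1,0,0,0,0,0,0,0,2,1,1,1,2]
Step 6: insert rc at [1, 6, 12] -> counters=[0,2,1,1,0,1,2,0,1,1,1,0,1,0,0,0,0,0,2,1,1,1,2]
Step 7: insert f at [7, 14, 21] -> counters=[0,2,1,1,0,1,2,1,1,1,1,0,1,0,1,0,0,0,2,1,1,2,2]
Step 8: insert mxs at [5, 10, 19] -> counters=[0,2,1,1,0,2,2,1,1,1,2,0,1,0,1,0,0,0,2,2,1,2,2]
Step 9: insert f at [7, 14, 21] -> counters=[0,2,1,1,0,2,2,2,1,1,2,0,1,0,2,0,0,0,2,2,1,3,2]
Query rc: check counters[1]=2 counters[6]=2 counters[12]=1 -> maybe

Answer: maybe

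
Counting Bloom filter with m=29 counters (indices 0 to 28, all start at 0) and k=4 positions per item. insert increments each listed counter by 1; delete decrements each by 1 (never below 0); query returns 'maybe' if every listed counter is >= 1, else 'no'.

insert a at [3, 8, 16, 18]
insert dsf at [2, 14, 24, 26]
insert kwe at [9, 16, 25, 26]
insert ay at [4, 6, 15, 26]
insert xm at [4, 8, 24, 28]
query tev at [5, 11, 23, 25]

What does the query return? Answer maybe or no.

Step 1: insert a at [3, 8, 16, 18] -> counters=[0,0,0,1,0,0,0,0,1,0,0,0,0,0,0,0,1,0,1,0,0,0,0,0,0,0,0,0,0]
Step 2: insert dsf at [2, 14, 24, 26] -> counters=[0,0,1,1,0,0,0,0,1,0,0,0,0,0,1,0,1,0,1,0,0,0,0,0,1,0,1,0,0]
Step 3: insert kwe at [9, 16, 25, 26] -> counters=[0,0,1,1,0,0,0,0,1,1,0,0,0,0,1,0,2,0,1,0,0,0,0,0,1,1,2,0,0]
Step 4: insert ay at [4, 6, 15, 26] -> counters=[0,0,1,1,1,0,1,0,1,1,0,0,0,0,1,1,2,0,1,0,0,0,0,0,1,1,3,0,0]
Step 5: insert xm at [4, 8, 24, 28] -> counters=[0,0,1,1,2,0,1,0,2,1,0,0,0,0,1,1,2,0,1,0,0,0,0,0,2,1,3,0,1]
Query tev: check counters[5]=0 counters[11]=0 counters[23]=0 counters[25]=1 -> no

Answer: no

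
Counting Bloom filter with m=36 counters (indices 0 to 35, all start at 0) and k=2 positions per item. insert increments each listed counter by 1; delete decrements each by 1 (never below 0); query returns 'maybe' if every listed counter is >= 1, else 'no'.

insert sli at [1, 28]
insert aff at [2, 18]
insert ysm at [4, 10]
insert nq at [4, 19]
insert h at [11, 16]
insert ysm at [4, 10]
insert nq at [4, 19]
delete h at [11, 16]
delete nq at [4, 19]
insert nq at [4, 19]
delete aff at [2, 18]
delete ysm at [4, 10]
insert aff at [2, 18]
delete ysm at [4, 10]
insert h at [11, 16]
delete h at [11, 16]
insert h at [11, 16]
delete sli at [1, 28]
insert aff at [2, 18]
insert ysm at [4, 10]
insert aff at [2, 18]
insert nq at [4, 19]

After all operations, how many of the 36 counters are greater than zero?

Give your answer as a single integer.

Answer: 7

Derivation:
Step 1: insert sli at [1, 28] -> counters=[0,1,0,0,0,0,0,0,0,0,0,0,0,0,0,0,0,0,0,0,0,0,0,0,0,0,0,0,1,0,0,0,0,0,0,0]
Step 2: insert aff at [2, 18] -> counters=[0,1,1,0,0,0,0,0,0,0,0,0,0,0,0,0,0,0,1,0,0,0,0,0,0,0,0,0,1,0,0,0,0,0,0,0]
Step 3: insert ysm at [4, 10] -> counters=[0,1,1,0,1,0,0,0,0,0,1,0,0,0,0,0,0,0,1,0,0,0,0,0,0,0,0,0,1,0,0,0,0,0,0,0]
Step 4: insert nq at [4, 19] -> counters=[0,1,1,0,2,0,0,0,0,0,1,0,0,0,0,0,0,0,1,1,0,0,0,0,0,0,0,0,1,0,0,0,0,0,0,0]
Step 5: insert h at [11, 16] -> counters=[0,1,1,0,2,0,0,0,0,0,1,1,0,0,0,0,1,0,1,1,0,0,0,0,0,0,0,0,1,0,0,0,0,0,0,0]
Step 6: insert ysm at [4, 10] -> counters=[0,1,1,0,3,0,0,0,0,0,2,1,0,0,0,0,1,0,1,1,0,0,0,0,0,0,0,0,1,0,0,0,0,0,0,0]
Step 7: insert nq at [4, 19] -> counters=[0,1,1,0,4,0,0,0,0,0,2,1,0,0,0,0,1,0,1,2,0,0,0,0,0,0,0,0,1,0,0,0,0,0,0,0]
Step 8: delete h at [11, 16] -> counters=[0,1,1,0,4,0,0,0,0,0,2,0,0,0,0,0,0,0,1,2,0,0,0,0,0,0,0,0,1,0,0,0,0,0,0,0]
Step 9: delete nq at [4, 19] -> counters=[0,1,1,0,3,0,0,0,0,0,2,0,0,0,0,0,0,0,1,1,0,0,0,0,0,0,0,0,1,0,0,0,0,0,0,0]
Step 10: insert nq at [4, 19] -> counters=[0,1,1,0,4,0,0,0,0,0,2,0,0,0,0,0,0,0,1,2,0,0,0,0,0,0,0,0,1,0,0,0,0,0,0,0]
Step 11: delete aff at [2, 18] -> counters=[0,1,0,0,4,0,0,0,0,0,2,0,0,0,0,0,0,0,0,2,0,0,0,0,0,0,0,0,1,0,0,0,0,0,0,0]
Step 12: delete ysm at [4, 10] -> counters=[0,1,0,0,3,0,0,0,0,0,1,0,0,0,0,0,0,0,0,2,0,0,0,0,0,0,0,0,1,0,0,0,0,0,0,0]
Step 13: insert aff at [2, 18] -> counters=[0,1,1,0,3,0,0,0,0,0,1,0,0,0,0,0,0,0,1,2,0,0,0,0,0,0,0,0,1,0,0,0,0,0,0,0]
Step 14: delete ysm at [4, 10] -> counters=[0,1,1,0,2,0,0,0,0,0,0,0,0,0,0,0,0,0,1,2,0,0,0,0,0,0,0,0,1,0,0,0,0,0,0,0]
Step 15: insert h at [11, 16] -> counters=[0,1,1,0,2,0,0,0,0,0,0,1,0,0,0,0,1,0,1,2,0,0,0,0,0,0,0,0,1,0,0,0,0,0,0,0]
Step 16: delete h at [11, 16] -> counters=[0,1,1,0,2,0,0,0,0,0,0,0,0,0,0,0,0,0,1,2,0,0,0,0,0,0,0,0,1,0,0,0,0,0,0,0]
Step 17: insert h at [11, 16] -> counters=[0,1,1,0,2,0,0,0,0,0,0,1,0,0,0,0,1,0,1,2,0,0,0,0,0,0,0,0,1,0,0,0,0,0,0,0]
Step 18: delete sli at [1, 28] -> counters=[0,0,1,0,2,0,0,0,0,0,0,1,0,0,0,0,1,0,1,2,0,0,0,0,0,0,0,0,0,0,0,0,0,0,0,0]
Step 19: insert aff at [2, 18] -> counters=[0,0,2,0,2,0,0,0,0,0,0,1,0,0,0,0,1,0,2,2,0,0,0,0,0,0,0,0,0,0,0,0,0,0,0,0]
Step 20: insert ysm at [4, 10] -> counters=[0,0,2,0,3,0,0,0,0,0,1,1,0,0,0,0,1,0,2,2,0,0,0,0,0,0,0,0,0,0,0,0,0,0,0,0]
Step 21: insert aff at [2, 18] -> counters=[0,0,3,0,3,0,0,0,0,0,1,1,0,0,0,0,1,0,3,2,0,0,0,0,0,0,0,0,0,0,0,0,0,0,0,0]
Step 22: insert nq at [4, 19] -> counters=[0,0,3,0,4,0,0,0,0,0,1,1,0,0,0,0,1,0,3,3,0,0,0,0,0,0,0,0,0,0,0,0,0,0,0,0]
Final counters=[0,0,3,0,4,0,0,0,0,0,1,1,0,0,0,0,1,0,3,3,0,0,0,0,0,0,0,0,0,0,0,0,0,0,0,0] -> 7 nonzero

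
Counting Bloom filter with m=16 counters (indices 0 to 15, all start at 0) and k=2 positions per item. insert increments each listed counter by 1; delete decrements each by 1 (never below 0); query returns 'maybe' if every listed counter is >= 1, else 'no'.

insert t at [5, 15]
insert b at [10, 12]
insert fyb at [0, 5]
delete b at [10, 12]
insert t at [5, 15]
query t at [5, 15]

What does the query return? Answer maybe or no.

Answer: maybe

Derivation:
Step 1: insert t at [5, 15] -> counters=[0,0,0,0,0,1,0,0,0,0,0,0,0,0,0,1]
Step 2: insert b at [10, 12] -> counters=[0,0,0,0,0,1,0,0,0,0,1,0,1,0,0,1]
Step 3: insert fyb at [0, 5] -> counters=[1,0,0,0,0,2,0,0,0,0,1,0,1,0,0,1]
Step 4: delete b at [10, 12] -> counters=[1,0,0,0,0,2,0,0,0,0,0,0,0,0,0,1]
Step 5: insert t at [5, 15] -> counters=[1,0,0,0,0,3,0,0,0,0,0,0,0,0,0,2]
Query t: check counters[5]=3 counters[15]=2 -> maybe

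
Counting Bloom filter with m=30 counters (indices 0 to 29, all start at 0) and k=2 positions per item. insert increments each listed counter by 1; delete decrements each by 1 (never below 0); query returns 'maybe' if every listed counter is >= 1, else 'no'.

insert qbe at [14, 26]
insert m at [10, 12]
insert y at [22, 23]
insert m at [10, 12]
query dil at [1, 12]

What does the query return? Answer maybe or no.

Answer: no

Derivation:
Step 1: insert qbe at [14, 26] -> counters=[0,0,0,0,0,0,0,0,0,0,0,0,0,0,1,0,0,0,0,0,0,0,0,0,0,0,1,0,0,0]
Step 2: insert m at [10, 12] -> counters=[0,0,0,0,0,0,0,0,0,0,1,0,1,0,1,0,0,0,0,0,0,0,0,0,0,0,1,0,0,0]
Step 3: insert y at [22, 23] -> counters=[0,0,0,0,0,0,0,0,0,0,1,0,1,0,1,0,0,0,0,0,0,0,1,1,0,0,1,0,0,0]
Step 4: insert m at [10, 12] -> counters=[0,0,0,0,0,0,0,0,0,0,2,0,2,0,1,0,0,0,0,0,0,0,1,1,0,0,1,0,0,0]
Query dil: check counters[1]=0 counters[12]=2 -> no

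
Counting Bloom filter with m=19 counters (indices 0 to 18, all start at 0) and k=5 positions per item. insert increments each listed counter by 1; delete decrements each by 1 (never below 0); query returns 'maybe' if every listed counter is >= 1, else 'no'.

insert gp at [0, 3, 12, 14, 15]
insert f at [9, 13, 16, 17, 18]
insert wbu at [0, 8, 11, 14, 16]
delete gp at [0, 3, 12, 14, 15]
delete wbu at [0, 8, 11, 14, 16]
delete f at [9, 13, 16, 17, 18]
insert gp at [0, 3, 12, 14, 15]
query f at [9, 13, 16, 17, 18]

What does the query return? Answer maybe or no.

Answer: no

Derivation:
Step 1: insert gp at [0, 3, 12, 14, 15] -> counters=[1,0,0,1,0,0,0,0,0,0,0,0,1,0,1,1,0,0,0]
Step 2: insert f at [9, 13, 16, 17, 18] -> counters=[1,0,0,1,0,0,0,0,0,1,0,0,1,1,1,1,1,1,1]
Step 3: insert wbu at [0, 8, 11, 14, 16] -> counters=[2,0,0,1,0,0,0,0,1,1,0,1,1,1,2,1,2,1,1]
Step 4: delete gp at [0, 3, 12, 14, 15] -> counters=[1,0,0,0,0,0,0,0,1,1,0,1,0,1,1,0,2,1,1]
Step 5: delete wbu at [0, 8, 11, 14, 16] -> counters=[0,0,0,0,0,0,0,0,0,1,0,0,0,1,0,0,1,1,1]
Step 6: delete f at [9, 13, 16, 17, 18] -> counters=[0,0,0,0,0,0,0,0,0,0,0,0,0,0,0,0,0,0,0]
Step 7: insert gp at [0, 3, 12, 14, 15] -> counters=[1,0,0,1,0,0,0,0,0,0,0,0,1,0,1,1,0,0,0]
Query f: check counters[9]=0 counters[13]=0 counters[16]=0 counters[17]=0 counters[18]=0 -> no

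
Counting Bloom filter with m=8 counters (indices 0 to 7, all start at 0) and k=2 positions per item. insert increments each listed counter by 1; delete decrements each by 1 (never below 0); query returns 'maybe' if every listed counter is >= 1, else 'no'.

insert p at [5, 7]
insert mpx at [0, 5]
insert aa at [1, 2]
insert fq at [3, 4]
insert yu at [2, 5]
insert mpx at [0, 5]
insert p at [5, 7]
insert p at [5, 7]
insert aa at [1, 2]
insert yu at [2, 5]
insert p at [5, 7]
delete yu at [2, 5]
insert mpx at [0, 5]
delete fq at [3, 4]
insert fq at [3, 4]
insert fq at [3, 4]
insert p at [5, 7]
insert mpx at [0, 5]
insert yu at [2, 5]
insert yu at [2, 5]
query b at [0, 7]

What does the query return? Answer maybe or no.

Answer: maybe

Derivation:
Step 1: insert p at [5, 7] -> counters=[0,0,0,0,0,1,0,1]
Step 2: insert mpx at [0, 5] -> counters=[1,0,0,0,0,2,0,1]
Step 3: insert aa at [1, 2] -> counters=[1,1,1,0,0,2,0,1]
Step 4: insert fq at [3, 4] -> counters=[1,1,1,1,1,2,0,1]
Step 5: insert yu at [2, 5] -> counters=[1,1,2,1,1,3,0,1]
Step 6: insert mpx at [0, 5] -> counters=[2,1,2,1,1,4,0,1]
Step 7: insert p at [5, 7] -> counters=[2,1,2,1,1,5,0,2]
Step 8: insert p at [5, 7] -> counters=[2,1,2,1,1,6,0,3]
Step 9: insert aa at [1, 2] -> counters=[2,2,3,1,1,6,0,3]
Step 10: insert yu at [2, 5] -> counters=[2,2,4,1,1,7,0,3]
Step 11: insert p at [5, 7] -> counters=[2,2,4,1,1,8,0,4]
Step 12: delete yu at [2, 5] -> counters=[2,2,3,1,1,7,0,4]
Step 13: insert mpx at [0, 5] -> counters=[3,2,3,1,1,8,0,4]
Step 14: delete fq at [3, 4] -> counters=[3,2,3,0,0,8,0,4]
Step 15: insert fq at [3, 4] -> counters=[3,2,3,1,1,8,0,4]
Step 16: insert fq at [3, 4] -> counters=[3,2,3,2,2,8,0,4]
Step 17: insert p at [5, 7] -> counters=[3,2,3,2,2,9,0,5]
Step 18: insert mpx at [0, 5] -> counters=[4,2,3,2,2,10,0,5]
Step 19: insert yu at [2, 5] -> counters=[4,2,4,2,2,11,0,5]
Step 20: insert yu at [2, 5] -> counters=[4,2,5,2,2,12,0,5]
Query b: check counters[0]=4 counters[7]=5 -> maybe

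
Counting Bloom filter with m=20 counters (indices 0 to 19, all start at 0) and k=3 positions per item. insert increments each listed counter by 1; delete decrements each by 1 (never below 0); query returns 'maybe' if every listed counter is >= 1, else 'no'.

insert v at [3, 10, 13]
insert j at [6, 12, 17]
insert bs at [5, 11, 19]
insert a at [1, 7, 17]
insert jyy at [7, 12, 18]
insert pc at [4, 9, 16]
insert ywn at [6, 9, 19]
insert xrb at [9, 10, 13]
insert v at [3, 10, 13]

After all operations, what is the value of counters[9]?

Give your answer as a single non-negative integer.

Step 1: insert v at [3, 10, 13] -> counters=[0,0,0,1,0,0,0,0,0,0,1,0,0,1,0,0,0,0,0,0]
Step 2: insert j at [6, 12, 17] -> counters=[0,0,0,1,0,0,1,0,0,0,1,0,1,1,0,0,0,1,0,0]
Step 3: insert bs at [5, 11, 19] -> counters=[0,0,0,1,0,1,1,0,0,0,1,1,1,1,0,0,0,1,0,1]
Step 4: insert a at [1, 7, 17] -> counters=[0,1,0,1,0,1,1,1,0,0,1,1,1,1,0,0,0,2,0,1]
Step 5: insert jyy at [7, 12, 18] -> counters=[0,1,0,1,0,1,1,2,0,0,1,1,2,1,0,0,0,2,1,1]
Step 6: insert pc at [4, 9, 16] -> counters=[0,1,0,1,1,1,1,2,0,1,1,1,2,1,0,0,1,2,1,1]
Step 7: insert ywn at [6, 9, 19] -> counters=[0,1,0,1,1,1,2,2,0,2,1,1,2,1,0,0,1,2,1,2]
Step 8: insert xrb at [9, 10, 13] -> counters=[0,1,0,1,1,1,2,2,0,3,2,1,2,2,0,0,1,2,1,2]
Step 9: insert v at [3, 10, 13] -> counters=[0,1,0,2,1,1,2,2,0,3,3,1,2,3,0,0,1,2,1,2]
Final counters=[0,1,0,2,1,1,2,2,0,3,3,1,2,3,0,0,1,2,1,2] -> counters[9]=3

Answer: 3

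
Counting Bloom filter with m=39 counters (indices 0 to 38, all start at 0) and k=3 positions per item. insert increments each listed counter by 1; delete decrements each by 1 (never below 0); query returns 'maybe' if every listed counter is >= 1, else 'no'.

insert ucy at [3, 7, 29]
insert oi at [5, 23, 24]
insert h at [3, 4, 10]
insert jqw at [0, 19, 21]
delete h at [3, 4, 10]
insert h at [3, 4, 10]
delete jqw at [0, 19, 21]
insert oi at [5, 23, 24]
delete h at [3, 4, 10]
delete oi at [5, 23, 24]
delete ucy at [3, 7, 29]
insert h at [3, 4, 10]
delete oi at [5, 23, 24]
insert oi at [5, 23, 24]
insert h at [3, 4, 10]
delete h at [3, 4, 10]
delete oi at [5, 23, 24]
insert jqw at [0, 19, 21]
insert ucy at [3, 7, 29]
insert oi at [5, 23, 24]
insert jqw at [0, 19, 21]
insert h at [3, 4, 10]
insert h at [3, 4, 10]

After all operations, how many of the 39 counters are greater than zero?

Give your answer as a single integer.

Answer: 11

Derivation:
Step 1: insert ucy at [3, 7, 29] -> counters=[0,0,0,1,0,0,0,1,0,0,0,0,0,0,0,0,0,0,0,0,0,0,0,0,0,0,0,0,0,1,0,0,0,0,0,0,0,0,0]
Step 2: insert oi at [5, 23, 24] -> counters=[0,0,0,1,0,1,0,1,0,0,0,0,0,0,0,0,0,0,0,0,0,0,0,1,1,0,0,0,0,1,0,0,0,0,0,0,0,0,0]
Step 3: insert h at [3, 4, 10] -> counters=[0,0,0,2,1,1,0,1,0,0,1,0,0,0,0,0,0,0,0,0,0,0,0,1,1,0,0,0,0,1,0,0,0,0,0,0,0,0,0]
Step 4: insert jqw at [0, 19, 21] -> counters=[1,0,0,2,1,1,0,1,0,0,1,0,0,0,0,0,0,0,0,1,0,1,0,1,1,0,0,0,0,1,0,0,0,0,0,0,0,0,0]
Step 5: delete h at [3, 4, 10] -> counters=[1,0,0,1,0,1,0,1,0,0,0,0,0,0,0,0,0,0,0,1,0,1,0,1,1,0,0,0,0,1,0,0,0,0,0,0,0,0,0]
Step 6: insert h at [3, 4, 10] -> counters=[1,0,0,2,1,1,0,1,0,0,1,0,0,0,0,0,0,0,0,1,0,1,0,1,1,0,0,0,0,1,0,0,0,0,0,0,0,0,0]
Step 7: delete jqw at [0, 19, 21] -> counters=[0,0,0,2,1,1,0,1,0,0,1,0,0,0,0,0,0,0,0,0,0,0,0,1,1,0,0,0,0,1,0,0,0,0,0,0,0,0,0]
Step 8: insert oi at [5, 23, 24] -> counters=[0,0,0,2,1,2,0,1,0,0,1,0,0,0,0,0,0,0,0,0,0,0,0,2,2,0,0,0,0,1,0,0,0,0,0,0,0,0,0]
Step 9: delete h at [3, 4, 10] -> counters=[0,0,0,1,0,2,0,1,0,0,0,0,0,0,0,0,0,0,0,0,0,0,0,2,2,0,0,0,0,1,0,0,0,0,0,0,0,0,0]
Step 10: delete oi at [5, 23, 24] -> counters=[0,0,0,1,0,1,0,1,0,0,0,0,0,0,0,0,0,0,0,0,0,0,0,1,1,0,0,0,0,1,0,0,0,0,0,0,0,0,0]
Step 11: delete ucy at [3, 7, 29] -> counters=[0,0,0,0,0,1,0,0,0,0,0,0,0,0,0,0,0,0,0,0,0,0,0,1,1,0,0,0,0,0,0,0,0,0,0,0,0,0,0]
Step 12: insert h at [3, 4, 10] -> counters=[0,0,0,1,1,1,0,0,0,0,1,0,0,0,0,0,0,0,0,0,0,0,0,1,1,0,0,0,0,0,0,0,0,0,0,0,0,0,0]
Step 13: delete oi at [5, 23, 24] -> counters=[0,0,0,1,1,0,0,0,0,0,1,0,0,0,0,0,0,0,0,0,0,0,0,0,0,0,0,0,0,0,0,0,0,0,0,0,0,0,0]
Step 14: insert oi at [5, 23, 24] -> counters=[0,0,0,1,1,1,0,0,0,0,1,0,0,0,0,0,0,0,0,0,0,0,0,1,1,0,0,0,0,0,0,0,0,0,0,0,0,0,0]
Step 15: insert h at [3, 4, 10] -> counters=[0,0,0,2,2,1,0,0,0,0,2,0,0,0,0,0,0,0,0,0,0,0,0,1,1,0,0,0,0,0,0,0,0,0,0,0,0,0,0]
Step 16: delete h at [3, 4, 10] -> counters=[0,0,0,1,1,1,0,0,0,0,1,0,0,0,0,0,0,0,0,0,0,0,0,1,1,0,0,0,0,0,0,0,0,0,0,0,0,0,0]
Step 17: delete oi at [5, 23, 24] -> counters=[0,0,0,1,1,0,0,0,0,0,1,0,0,0,0,0,0,0,0,0,0,0,0,0,0,0,0,0,0,0,0,0,0,0,0,0,0,0,0]
Step 18: insert jqw at [0, 19, 21] -> counters=[1,0,0,1,1,0,0,0,0,0,1,0,0,0,0,0,0,0,0,1,0,1,0,0,0,0,0,0,0,0,0,0,0,0,0,0,0,0,0]
Step 19: insert ucy at [3, 7, 29] -> counters=[1,0,0,2,1,0,0,1,0,0,1,0,0,0,0,0,0,0,0,1,0,1,0,0,0,0,0,0,0,1,0,0,0,0,0,0,0,0,0]
Step 20: insert oi at [5, 23, 24] -> counters=[1,0,0,2,1,1,0,1,0,0,1,0,0,0,0,0,0,0,0,1,0,1,0,1,1,0,0,0,0,1,0,0,0,0,0,0,0,0,0]
Step 21: insert jqw at [0, 19, 21] -> counters=[2,0,0,2,1,1,0,1,0,0,1,0,0,0,0,0,0,0,0,2,0,2,0,1,1,0,0,0,0,1,0,0,0,0,0,0,0,0,0]
Step 22: insert h at [3, 4, 10] -> counters=[2,0,0,3,2,1,0,1,0,0,2,0,0,0,0,0,0,0,0,2,0,2,0,1,1,0,0,0,0,1,0,0,0,0,0,0,0,0,0]
Step 23: insert h at [3, 4, 10] -> counters=[2,0,0,4,3,1,0,1,0,0,3,0,0,0,0,0,0,0,0,2,0,2,0,1,1,0,0,0,0,1,0,0,0,0,0,0,0,0,0]
Final counters=[2,0,0,4,3,1,0,1,0,0,3,0,0,0,0,0,0,0,0,2,0,2,0,1,1,0,0,0,0,1,0,0,0,0,0,0,0,0,0] -> 11 nonzero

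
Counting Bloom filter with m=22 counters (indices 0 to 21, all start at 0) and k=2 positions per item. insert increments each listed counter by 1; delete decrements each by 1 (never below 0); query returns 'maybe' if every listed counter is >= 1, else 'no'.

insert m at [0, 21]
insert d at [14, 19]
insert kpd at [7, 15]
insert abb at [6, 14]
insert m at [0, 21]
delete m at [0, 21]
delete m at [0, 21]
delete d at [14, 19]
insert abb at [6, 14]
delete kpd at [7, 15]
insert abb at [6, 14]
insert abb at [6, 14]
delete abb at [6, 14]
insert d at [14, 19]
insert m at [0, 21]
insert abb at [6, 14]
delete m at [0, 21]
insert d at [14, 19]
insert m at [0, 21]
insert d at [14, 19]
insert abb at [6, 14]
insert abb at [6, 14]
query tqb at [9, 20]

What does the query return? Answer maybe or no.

Step 1: insert m at [0, 21] -> counters=[1,0,0,0,0,0,0,0,0,0,0,0,0,0,0,0,0,0,0,0,0,1]
Step 2: insert d at [14, 19] -> counters=[1,0,0,0,0,0,0,0,0,0,0,0,0,0,1,0,0,0,0,1,0,1]
Step 3: insert kpd at [7, 15] -> counters=[1,0,0,0,0,0,0,1,0,0,0,0,0,0,1,1,0,0,0,1,0,1]
Step 4: insert abb at [6, 14] -> counters=[1,0,0,0,0,0,1,1,0,0,0,0,0,0,2,1,0,0,0,1,0,1]
Step 5: insert m at [0, 21] -> counters=[2,0,0,0,0,0,1,1,0,0,0,0,0,0,2,1,0,0,0,1,0,2]
Step 6: delete m at [0, 21] -> counters=[1,0,0,0,0,0,1,1,0,0,0,0,0,0,2,1,0,0,0,1,0,1]
Step 7: delete m at [0, 21] -> counters=[0,0,0,0,0,0,1,1,0,0,0,0,0,0,2,1,0,0,0,1,0,0]
Step 8: delete d at [14, 19] -> counters=[0,0,0,0,0,0,1,1,0,0,0,0,0,0,1,1,0,0,0,0,0,0]
Step 9: insert abb at [6, 14] -> counters=[0,0,0,0,0,0,2,1,0,0,0,0,0,0,2,1,0,0,0,0,0,0]
Step 10: delete kpd at [7, 15] -> counters=[0,0,0,0,0,0,2,0,0,0,0,0,0,0,2,0,0,0,0,0,0,0]
Step 11: insert abb at [6, 14] -> counters=[0,0,0,0,0,0,3,0,0,0,0,0,0,0,3,0,0,0,0,0,0,0]
Step 12: insert abb at [6, 14] -> counters=[0,0,0,0,0,0,4,0,0,0,0,0,0,0,4,0,0,0,0,0,0,0]
Step 13: delete abb at [6, 14] -> counters=[0,0,0,0,0,0,3,0,0,0,0,0,0,0,3,0,0,0,0,0,0,0]
Step 14: insert d at [14, 19] -> counters=[0,0,0,0,0,0,3,0,0,0,0,0,0,0,4,0,0,0,0,1,0,0]
Step 15: insert m at [0, 21] -> counters=[1,0,0,0,0,0,3,0,0,0,0,0,0,0,4,0,0,0,0,1,0,1]
Step 16: insert abb at [6, 14] -> counters=[1,0,0,0,0,0,4,0,0,0,0,0,0,0,5,0,0,0,0,1,0,1]
Step 17: delete m at [0, 21] -> counters=[0,0,0,0,0,0,4,0,0,0,0,0,0,0,5,0,0,0,0,1,0,0]
Step 18: insert d at [14, 19] -> counters=[0,0,0,0,0,0,4,0,0,0,0,0,0,0,6,0,0,0,0,2,0,0]
Step 19: insert m at [0, 21] -> counters=[1,0,0,0,0,0,4,0,0,0,0,0,0,0,6,0,0,0,0,2,0,1]
Step 20: insert d at [14, 19] -> counters=[1,0,0,0,0,0,4,0,0,0,0,0,0,0,7,0,0,0,0,3,0,1]
Step 21: insert abb at [6, 14] -> counters=[1,0,0,0,0,0,5,0,0,0,0,0,0,0,8,0,0,0,0,3,0,1]
Step 22: insert abb at [6, 14] -> counters=[1,0,0,0,0,0,6,0,0,0,0,0,0,0,9,0,0,0,0,3,0,1]
Query tqb: check counters[9]=0 counters[20]=0 -> no

Answer: no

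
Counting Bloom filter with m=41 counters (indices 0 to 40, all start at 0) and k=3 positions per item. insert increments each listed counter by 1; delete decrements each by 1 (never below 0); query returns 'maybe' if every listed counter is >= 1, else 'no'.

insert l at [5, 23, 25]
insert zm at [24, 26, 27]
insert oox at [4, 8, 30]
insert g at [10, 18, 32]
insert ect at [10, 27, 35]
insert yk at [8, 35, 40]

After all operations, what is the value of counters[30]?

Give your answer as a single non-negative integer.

Answer: 1

Derivation:
Step 1: insert l at [5, 23, 25] -> counters=[0,0,0,0,0,1,0,0,0,0,0,0,0,0,0,0,0,0,0,0,0,0,0,1,0,1,0,0,0,0,0,0,0,0,0,0,0,0,0,0,0]
Step 2: insert zm at [24, 26, 27] -> counters=[0,0,0,0,0,1,0,0,0,0,0,0,0,0,0,0,0,0,0,0,0,0,0,1,1,1,1,1,0,0,0,0,0,0,0,0,0,0,0,0,0]
Step 3: insert oox at [4, 8, 30] -> counters=[0,0,0,0,1,1,0,0,1,0,0,0,0,0,0,0,0,0,0,0,0,0,0,1,1,1,1,1,0,0,1,0,0,0,0,0,0,0,0,0,0]
Step 4: insert g at [10, 18, 32] -> counters=[0,0,0,0,1,1,0,0,1,0,1,0,0,0,0,0,0,0,1,0,0,0,0,1,1,1,1,1,0,0,1,0,1,0,0,0,0,0,0,0,0]
Step 5: insert ect at [10, 27, 35] -> counters=[0,0,0,0,1,1,0,0,1,0,2,0,0,0,0,0,0,0,1,0,0,0,0,1,1,1,1,2,0,0,1,0,1,0,0,1,0,0,0,0,0]
Step 6: insert yk at [8, 35, 40] -> counters=[0,0,0,0,1,1,0,0,2,0,2,0,0,0,0,0,0,0,1,0,0,0,0,1,1,1,1,2,0,0,1,0,1,0,0,2,0,0,0,0,1]
Final counters=[0,0,0,0,1,1,0,0,2,0,2,0,0,0,0,0,0,0,1,0,0,0,0,1,1,1,1,2,0,0,1,0,1,0,0,2,0,0,0,0,1] -> counters[30]=1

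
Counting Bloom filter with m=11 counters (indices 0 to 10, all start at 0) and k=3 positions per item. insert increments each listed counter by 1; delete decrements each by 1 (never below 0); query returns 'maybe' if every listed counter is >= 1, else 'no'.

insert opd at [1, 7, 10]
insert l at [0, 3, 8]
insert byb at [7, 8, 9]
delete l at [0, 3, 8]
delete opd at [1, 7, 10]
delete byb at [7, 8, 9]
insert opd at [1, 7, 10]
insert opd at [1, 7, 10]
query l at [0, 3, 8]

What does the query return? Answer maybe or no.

Step 1: insert opd at [1, 7, 10] -> counters=[0,1,0,0,0,0,0,1,0,0,1]
Step 2: insert l at [0, 3, 8] -> counters=[1,1,0,1,0,0,0,1,1,0,1]
Step 3: insert byb at [7, 8, 9] -> counters=[1,1,0,1,0,0,0,2,2,1,1]
Step 4: delete l at [0, 3, 8] -> counters=[0,1,0,0,0,0,0,2,1,1,1]
Step 5: delete opd at [1, 7, 10] -> counters=[0,0,0,0,0,0,0,1,1,1,0]
Step 6: delete byb at [7, 8, 9] -> counters=[0,0,0,0,0,0,0,0,0,0,0]
Step 7: insert opd at [1, 7, 10] -> counters=[0,1,0,0,0,0,0,1,0,0,1]
Step 8: insert opd at [1, 7, 10] -> counters=[0,2,0,0,0,0,0,2,0,0,2]
Query l: check counters[0]=0 counters[3]=0 counters[8]=0 -> no

Answer: no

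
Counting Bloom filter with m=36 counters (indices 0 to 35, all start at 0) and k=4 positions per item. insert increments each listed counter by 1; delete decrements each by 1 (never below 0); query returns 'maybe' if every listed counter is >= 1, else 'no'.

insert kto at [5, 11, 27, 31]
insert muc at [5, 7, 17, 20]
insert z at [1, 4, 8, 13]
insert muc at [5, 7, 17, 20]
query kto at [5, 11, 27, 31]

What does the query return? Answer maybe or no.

Step 1: insert kto at [5, 11, 27, 31] -> counters=[0,0,0,0,0,1,0,0,0,0,0,1,0,0,0,0,0,0,0,0,0,0,0,0,0,0,0,1,0,0,0,1,0,0,0,0]
Step 2: insert muc at [5, 7, 17, 20] -> counters=[0,0,0,0,0,2,0,1,0,0,0,1,0,0,0,0,0,1,0,0,1,0,0,0,0,0,0,1,0,0,0,1,0,0,0,0]
Step 3: insert z at [1, 4, 8, 13] -> counters=[0,1,0,0,1,2,0,1,1,0,0,1,0,1,0,0,0,1,0,0,1,0,0,0,0,0,0,1,0,0,0,1,0,0,0,0]
Step 4: insert muc at [5, 7, 17, 20] -> counters=[0,1,0,0,1,3,0,2,1,0,0,1,0,1,0,0,0,2,0,0,2,0,0,0,0,0,0,1,0,0,0,1,0,0,0,0]
Query kto: check counters[5]=3 counters[11]=1 counters[27]=1 counters[31]=1 -> maybe

Answer: maybe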